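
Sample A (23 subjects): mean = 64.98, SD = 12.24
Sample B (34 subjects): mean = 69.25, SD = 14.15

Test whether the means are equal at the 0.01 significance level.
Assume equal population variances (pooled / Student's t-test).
Student's two-sample t-test (equal variances):
H₀: μ₁ = μ₂
H₁: μ₁ ≠ μ₂
df = n₁ + n₂ - 2 = 55
Pooled variance s_p² = [(n₁-1)s₁² + (n₂-1)s₂²] / (n₁ + n₂ - 2) = [(22)(12.24²) + (33)(14.15²)] / 55 = 180.0605
SE = √(s_p²(1/n₁ + 1/n₂)) = √(180.0605 × (1/23 + 1/34)) = 3.6228
t = (x̄₁ - x̄₂) / SE = (64.98 - 69.25) / 3.6228 = -4.27 / 3.6228 = -1.179
p-value = 0.2436

Since p-value > α = 0.01, we fail to reject H₀.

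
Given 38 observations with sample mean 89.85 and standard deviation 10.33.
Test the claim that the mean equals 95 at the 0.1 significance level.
One-sample t-test:
H₀: μ = 95
H₁: μ ≠ 95
df = n - 1 = 37
t = (x̄ - μ₀) / (s/√n) = (89.85 - 95) / (10.33/√38) = -3.073
p-value = 0.0040

Since p-value < α = 0.1, we reject H₀.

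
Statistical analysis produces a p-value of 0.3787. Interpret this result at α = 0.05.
Since p = 0.3787 > α = 0.05, fail to reject H₀.
There is insufficient evidence to reject the null hypothesis; the result is not statistically significant at the 0.05 level.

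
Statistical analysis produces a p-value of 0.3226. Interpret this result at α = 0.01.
Since p = 0.3226 > α = 0.01, fail to reject H₀.
There is insufficient evidence to reject the null hypothesis; the result is not statistically significant at the 0.01 level.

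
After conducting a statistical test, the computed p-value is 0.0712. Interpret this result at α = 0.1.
Since p = 0.0712 < α = 0.1, reject H₀.
There is sufficient evidence to reject the null hypothesis; the result is statistically significant at the 0.1 level.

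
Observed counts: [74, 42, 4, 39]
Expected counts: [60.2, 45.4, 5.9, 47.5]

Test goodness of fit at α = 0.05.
Chi-square goodness of fit test:
H₀: observed counts match expected distribution
H₁: observed counts differ from expected distribution
df = k - 1 = 3
χ² = Σ(O - E)²/E
   = (74 - 60.2)²/60.2 + (42 - 45.4)²/45.4 + (4 - 5.9)²/5.9 + (39 - 47.5)²/47.5
   = 3.163 + 0.255 + 0.612 + 1.521
   = 5.55
p-value = 0.1356

Since p-value > α = 0.05, we fail to reject H₀.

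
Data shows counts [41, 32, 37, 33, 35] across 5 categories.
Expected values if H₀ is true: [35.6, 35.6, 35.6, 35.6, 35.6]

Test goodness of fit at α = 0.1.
Chi-square goodness of fit test:
H₀: observed counts match expected distribution
H₁: observed counts differ from expected distribution
df = k - 1 = 4
χ² = Σ(O - E)²/E
   = (41 - 35.6)²/35.6 + (32 - 35.6)²/35.6 + (37 - 35.6)²/35.6 + (33 - 35.6)²/35.6 + (35 - 35.6)²/35.6
   = 0.819 + 0.364 + 0.055 + 0.190 + 0.010
   = 1.44
p-value = 0.8375

Since p-value > α = 0.1, we fail to reject H₀.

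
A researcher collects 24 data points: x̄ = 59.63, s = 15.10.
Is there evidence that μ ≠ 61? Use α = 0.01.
One-sample t-test:
H₀: μ = 61
H₁: μ ≠ 61
df = n - 1 = 23
t = (x̄ - μ₀) / (s/√n) = (59.63 - 61) / (15.10/√24) = -0.444
p-value = 0.6609

Since p-value > α = 0.01, we fail to reject H₀.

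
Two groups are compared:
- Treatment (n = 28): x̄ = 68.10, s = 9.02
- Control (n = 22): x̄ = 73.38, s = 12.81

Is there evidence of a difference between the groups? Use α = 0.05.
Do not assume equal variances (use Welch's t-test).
Welch's two-sample t-test:
H₀: μ₁ = μ₂
H₁: μ₁ ≠ μ₂
s₁²/n₁ = 9.02²/28 = 2.9057,  s₂²/n₂ = 12.81²/22 = 7.4589
SE = √(s₁²/n₁ + s₂²/n₂) = √(2.9057 + 7.4589) = 3.2194
df (Welch-Satterthwaite) = (s₁²/n₁ + s₂²/n₂)² / [(s₁²/n₁)²/(n₁-1) + (s₂²/n₂)²/(n₂-1)] ≈ 36.27
t = (x̄₁ - x̄₂) / SE = (68.10 - 73.38) / 3.2194 = -5.28 / 3.2194 = -1.640
p-value = 0.1096

Since p-value > α = 0.05, we fail to reject H₀.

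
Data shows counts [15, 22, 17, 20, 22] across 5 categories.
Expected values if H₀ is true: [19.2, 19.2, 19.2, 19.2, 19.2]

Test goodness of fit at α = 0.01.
Chi-square goodness of fit test:
H₀: observed counts match expected distribution
H₁: observed counts differ from expected distribution
df = k - 1 = 4
χ² = Σ(O - E)²/E
   = (15 - 19.2)²/19.2 + (22 - 19.2)²/19.2 + (17 - 19.2)²/19.2 + (20 - 19.2)²/19.2 + (22 - 19.2)²/19.2
   = 0.919 + 0.408 + 0.252 + 0.033 + 0.408
   = 2.02
p-value = 0.7319

Since p-value > α = 0.01, we fail to reject H₀.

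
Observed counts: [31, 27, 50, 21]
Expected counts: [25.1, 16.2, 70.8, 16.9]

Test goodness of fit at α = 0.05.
Chi-square goodness of fit test:
H₀: observed counts match expected distribution
H₁: observed counts differ from expected distribution
df = k - 1 = 3
χ² = Σ(O - E)²/E
   = (31 - 25.1)²/25.1 + (27 - 16.2)²/16.2 + (50 - 70.8)²/70.8 + (21 - 16.9)²/16.9
   = 1.387 + 7.200 + 6.111 + 0.995
   = 15.69
p-value = 0.0013

Since p-value < α = 0.05, we reject H₀.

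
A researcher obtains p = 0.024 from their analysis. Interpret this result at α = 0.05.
Since p = 0.024 < α = 0.05, reject H₀.
There is sufficient evidence to reject the null hypothesis; the result is statistically significant at the 0.05 level.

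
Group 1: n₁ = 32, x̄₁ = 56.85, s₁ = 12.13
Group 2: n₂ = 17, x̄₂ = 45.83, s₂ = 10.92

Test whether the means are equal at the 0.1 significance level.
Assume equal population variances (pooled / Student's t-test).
Student's two-sample t-test (equal variances):
H₀: μ₁ = μ₂
H₁: μ₁ ≠ μ₂
df = n₁ + n₂ - 2 = 47
Pooled variance s_p² = [(n₁-1)s₁² + (n₂-1)s₂²] / (n₁ + n₂ - 2) = [(31)(12.13²) + (16)(10.92²)] / 47 = 137.6423
SE = √(s_p²(1/n₁ + 1/n₂)) = √(137.6423 × (1/32 + 1/17)) = 3.5211
t = (x̄₁ - x̄₂) / SE = (56.85 - 45.83) / 3.5211 = 11.02 / 3.5211 = 3.130
p-value = 0.0030

Since p-value < α = 0.1, we reject H₀.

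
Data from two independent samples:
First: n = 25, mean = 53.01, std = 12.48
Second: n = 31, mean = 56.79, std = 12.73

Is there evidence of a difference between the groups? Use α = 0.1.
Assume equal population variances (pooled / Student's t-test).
Student's two-sample t-test (equal variances):
H₀: μ₁ = μ₂
H₁: μ₁ ≠ μ₂
df = n₁ + n₂ - 2 = 54
Pooled variance s_p² = [(n₁-1)s₁² + (n₂-1)s₂²] / (n₁ + n₂ - 2) = [(24)(12.48²) + (30)(12.73²)] / 54 = 159.2518
SE = √(s_p²(1/n₁ + 1/n₂)) = √(159.2518 × (1/25 + 1/31)) = 3.3922
t = (x̄₁ - x̄₂) / SE = (53.01 - 56.79) / 3.3922 = -3.78 / 3.3922 = -1.114
p-value = 0.2701

Since p-value > α = 0.1, we fail to reject H₀.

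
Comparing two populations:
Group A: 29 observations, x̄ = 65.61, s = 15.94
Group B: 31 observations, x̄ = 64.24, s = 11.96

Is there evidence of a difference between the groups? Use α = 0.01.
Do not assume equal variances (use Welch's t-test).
Welch's two-sample t-test:
H₀: μ₁ = μ₂
H₁: μ₁ ≠ μ₂
s₁²/n₁ = 15.94²/29 = 8.7615,  s₂²/n₂ = 11.96²/31 = 4.6142
SE = √(s₁²/n₁ + s₂²/n₂) = √(8.7615 + 4.6142) = 3.6573
df (Welch-Satterthwaite) = (s₁²/n₁ + s₂²/n₂)² / [(s₁²/n₁)²/(n₁-1) + (s₂²/n₂)²/(n₂-1)] ≈ 51.84
t = (x̄₁ - x̄₂) / SE = (65.61 - 64.24) / 3.6573 = 1.37 / 3.6573 = 0.375
p-value = 0.7095

Since p-value > α = 0.01, we fail to reject H₀.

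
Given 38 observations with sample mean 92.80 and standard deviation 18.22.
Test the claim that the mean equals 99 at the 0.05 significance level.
One-sample t-test:
H₀: μ = 99
H₁: μ ≠ 99
df = n - 1 = 37
t = (x̄ - μ₀) / (s/√n) = (92.80 - 99) / (18.22/√38) = -2.098
p-value = 0.0428

Since p-value < α = 0.05, we reject H₀.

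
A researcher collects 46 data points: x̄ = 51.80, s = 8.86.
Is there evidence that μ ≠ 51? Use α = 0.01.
One-sample t-test:
H₀: μ = 51
H₁: μ ≠ 51
df = n - 1 = 45
t = (x̄ - μ₀) / (s/√n) = (51.80 - 51) / (8.86/√46) = 0.612
p-value = 0.5434

Since p-value > α = 0.01, we fail to reject H₀.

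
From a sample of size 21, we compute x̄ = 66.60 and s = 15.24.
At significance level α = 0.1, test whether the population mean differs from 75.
One-sample t-test:
H₀: μ = 75
H₁: μ ≠ 75
df = n - 1 = 20
t = (x̄ - μ₀) / (s/√n) = (66.60 - 75) / (15.24/√21) = -2.526
p-value = 0.0201

Since p-value < α = 0.1, we reject H₀.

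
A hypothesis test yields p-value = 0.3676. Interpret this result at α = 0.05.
Since p = 0.3676 > α = 0.05, fail to reject H₀.
There is insufficient evidence to reject the null hypothesis; the result is not statistically significant at the 0.05 level.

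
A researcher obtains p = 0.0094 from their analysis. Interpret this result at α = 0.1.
Since p = 0.0094 < α = 0.1, reject H₀.
There is sufficient evidence to reject the null hypothesis; the result is statistically significant at the 0.1 level.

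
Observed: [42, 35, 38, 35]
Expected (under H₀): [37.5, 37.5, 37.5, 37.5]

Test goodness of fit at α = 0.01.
Chi-square goodness of fit test:
H₀: observed counts match expected distribution
H₁: observed counts differ from expected distribution
df = k - 1 = 3
χ² = Σ(O - E)²/E
   = (42 - 37.5)²/37.5 + (35 - 37.5)²/37.5 + (38 - 37.5)²/37.5 + (35 - 37.5)²/37.5
   = 0.540 + 0.167 + 0.007 + 0.167
   = 0.88
p-value = 0.8303

Since p-value > α = 0.01, we fail to reject H₀.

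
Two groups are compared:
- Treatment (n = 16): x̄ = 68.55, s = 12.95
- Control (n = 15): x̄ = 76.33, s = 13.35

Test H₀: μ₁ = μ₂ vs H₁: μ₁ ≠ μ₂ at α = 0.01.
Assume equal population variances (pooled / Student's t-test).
Student's two-sample t-test (equal variances):
H₀: μ₁ = μ₂
H₁: μ₁ ≠ μ₂
df = n₁ + n₂ - 2 = 29
Pooled variance s_p² = [(n₁-1)s₁² + (n₂-1)s₂²] / (n₁ + n₂ - 2) = [(15)(12.95²) + (14)(13.35²)] / 29 = 172.7811
SE = √(s_p²(1/n₁ + 1/n₂)) = √(172.7811 × (1/16 + 1/15)) = 4.7241
t = (x̄₁ - x̄₂) / SE = (68.55 - 76.33) / 4.7241 = -7.78 / 4.7241 = -1.647
p-value = 0.1104

Since p-value > α = 0.01, we fail to reject H₀.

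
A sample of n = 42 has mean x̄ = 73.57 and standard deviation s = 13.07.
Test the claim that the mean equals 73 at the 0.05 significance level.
One-sample t-test:
H₀: μ = 73
H₁: μ ≠ 73
df = n - 1 = 41
t = (x̄ - μ₀) / (s/√n) = (73.57 - 73) / (13.07/√42) = 0.283
p-value = 0.7789

Since p-value > α = 0.05, we fail to reject H₀.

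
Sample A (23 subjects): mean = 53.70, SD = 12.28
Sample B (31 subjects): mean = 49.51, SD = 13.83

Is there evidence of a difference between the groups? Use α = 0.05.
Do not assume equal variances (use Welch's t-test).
Welch's two-sample t-test:
H₀: μ₁ = μ₂
H₁: μ₁ ≠ μ₂
s₁²/n₁ = 12.28²/23 = 6.5565,  s₂²/n₂ = 13.83²/31 = 6.1700
SE = √(s₁²/n₁ + s₂²/n₂) = √(6.5565 + 6.1700) = 3.5674
df (Welch-Satterthwaite) = (s₁²/n₁ + s₂²/n₂)² / [(s₁²/n₁)²/(n₁-1) + (s₂²/n₂)²/(n₂-1)] ≈ 50.25
t = (x̄₁ - x̄₂) / SE = (53.70 - 49.51) / 3.5674 = 4.19 / 3.5674 = 1.175
p-value = 0.2457

Since p-value > α = 0.05, we fail to reject H₀.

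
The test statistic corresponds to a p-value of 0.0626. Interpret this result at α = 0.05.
Since p = 0.0626 > α = 0.05, fail to reject H₀.
There is insufficient evidence to reject the null hypothesis; the result is not statistically significant at the 0.05 level.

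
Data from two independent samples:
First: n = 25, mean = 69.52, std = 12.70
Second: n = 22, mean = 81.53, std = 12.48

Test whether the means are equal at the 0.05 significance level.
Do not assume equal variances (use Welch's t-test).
Welch's two-sample t-test:
H₀: μ₁ = μ₂
H₁: μ₁ ≠ μ₂
s₁²/n₁ = 12.70²/25 = 6.4516,  s₂²/n₂ = 12.48²/22 = 7.0796
SE = √(s₁²/n₁ + s₂²/n₂) = √(6.4516 + 7.0796) = 3.6785
df (Welch-Satterthwaite) = (s₁²/n₁ + s₂²/n₂)² / [(s₁²/n₁)²/(n₁-1) + (s₂²/n₂)²/(n₂-1)] ≈ 44.43
t = (x̄₁ - x̄₂) / SE = (69.52 - 81.53) / 3.6785 = -12.01 / 3.6785 = -3.265
p-value = 0.0021

Since p-value < α = 0.05, we reject H₀.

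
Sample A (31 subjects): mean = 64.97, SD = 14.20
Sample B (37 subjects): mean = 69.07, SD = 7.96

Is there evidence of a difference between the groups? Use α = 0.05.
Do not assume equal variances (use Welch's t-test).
Welch's two-sample t-test:
H₀: μ₁ = μ₂
H₁: μ₁ ≠ μ₂
s₁²/n₁ = 14.20²/31 = 6.5045,  s₂²/n₂ = 7.96²/37 = 1.7125
SE = √(s₁²/n₁ + s₂²/n₂) = √(6.5045 + 1.7125) = 2.8665
df (Welch-Satterthwaite) = (s₁²/n₁ + s₂²/n₂)² / [(s₁²/n₁)²/(n₁-1) + (s₂²/n₂)²/(n₂-1)] ≈ 45.26
t = (x̄₁ - x̄₂) / SE = (64.97 - 69.07) / 2.8665 = -4.10 / 2.8665 = -1.430
p-value = 0.1595

Since p-value > α = 0.05, we fail to reject H₀.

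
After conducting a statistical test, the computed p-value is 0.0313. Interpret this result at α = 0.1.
Since p = 0.0313 < α = 0.1, reject H₀.
There is sufficient evidence to reject the null hypothesis; the result is statistically significant at the 0.1 level.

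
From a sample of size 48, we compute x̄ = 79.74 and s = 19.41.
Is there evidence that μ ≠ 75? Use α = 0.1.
One-sample t-test:
H₀: μ = 75
H₁: μ ≠ 75
df = n - 1 = 47
t = (x̄ - μ₀) / (s/√n) = (79.74 - 75) / (19.41/√48) = 1.692
p-value = 0.0973

Since p-value < α = 0.1, we reject H₀.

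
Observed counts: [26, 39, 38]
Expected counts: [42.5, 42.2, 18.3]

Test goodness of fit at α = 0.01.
Chi-square goodness of fit test:
H₀: observed counts match expected distribution
H₁: observed counts differ from expected distribution
df = k - 1 = 2
χ² = Σ(O - E)²/E
   = (26 - 42.5)²/42.5 + (39 - 42.2)²/42.2 + (38 - 18.3)²/18.3
   = 6.406 + 0.243 + 21.207
   = 27.86
p-value < 0.0001

Since p-value < α = 0.01, we reject H₀.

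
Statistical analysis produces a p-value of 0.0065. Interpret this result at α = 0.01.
Since p = 0.0065 < α = 0.01, reject H₀.
There is sufficient evidence to reject the null hypothesis; the result is statistically significant at the 0.01 level.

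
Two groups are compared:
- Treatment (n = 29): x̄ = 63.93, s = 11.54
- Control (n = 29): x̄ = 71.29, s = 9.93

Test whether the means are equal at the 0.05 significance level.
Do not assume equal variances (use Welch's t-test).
Welch's two-sample t-test:
H₀: μ₁ = μ₂
H₁: μ₁ ≠ μ₂
s₁²/n₁ = 11.54²/29 = 4.5921,  s₂²/n₂ = 9.93²/29 = 3.4002
SE = √(s₁²/n₁ + s₂²/n₂) = √(4.5921 + 3.4002) = 2.8271
df (Welch-Satterthwaite) = (s₁²/n₁ + s₂²/n₂)² / [(s₁²/n₁)²/(n₁-1) + (s₂²/n₂)²/(n₂-1)] ≈ 54.78
t = (x̄₁ - x̄₂) / SE = (63.93 - 71.29) / 2.8271 = -7.36 / 2.8271 = -2.603
p-value = 0.0119

Since p-value < α = 0.05, we reject H₀.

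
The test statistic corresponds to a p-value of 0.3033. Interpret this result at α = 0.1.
Since p = 0.3033 > α = 0.1, fail to reject H₀.
There is insufficient evidence to reject the null hypothesis; the result is not statistically significant at the 0.1 level.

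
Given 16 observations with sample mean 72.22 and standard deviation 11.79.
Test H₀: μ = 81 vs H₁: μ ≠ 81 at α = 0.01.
One-sample t-test:
H₀: μ = 81
H₁: μ ≠ 81
df = n - 1 = 15
t = (x̄ - μ₀) / (s/√n) = (72.22 - 81) / (11.79/√16) = -2.979
p-value = 0.0094

Since p-value < α = 0.01, we reject H₀.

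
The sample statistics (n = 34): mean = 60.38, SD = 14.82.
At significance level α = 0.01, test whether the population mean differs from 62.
One-sample t-test:
H₀: μ = 62
H₁: μ ≠ 62
df = n - 1 = 33
t = (x̄ - μ₀) / (s/√n) = (60.38 - 62) / (14.82/√34) = -0.637
p-value = 0.5283

Since p-value > α = 0.01, we fail to reject H₀.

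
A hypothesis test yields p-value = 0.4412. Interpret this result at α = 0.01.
Since p = 0.4412 > α = 0.01, fail to reject H₀.
There is insufficient evidence to reject the null hypothesis; the result is not statistically significant at the 0.01 level.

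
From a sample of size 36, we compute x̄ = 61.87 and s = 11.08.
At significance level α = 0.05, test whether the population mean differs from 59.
One-sample t-test:
H₀: μ = 59
H₁: μ ≠ 59
df = n - 1 = 35
t = (x̄ - μ₀) / (s/√n) = (61.87 - 59) / (11.08/√36) = 1.554
p-value = 0.1291

Since p-value > α = 0.05, we fail to reject H₀.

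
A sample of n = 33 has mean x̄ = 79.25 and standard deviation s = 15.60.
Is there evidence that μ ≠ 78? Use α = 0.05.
One-sample t-test:
H₀: μ = 78
H₁: μ ≠ 78
df = n - 1 = 32
t = (x̄ - μ₀) / (s/√n) = (79.25 - 78) / (15.60/√33) = 0.460
p-value = 0.6484

Since p-value > α = 0.05, we fail to reject H₀.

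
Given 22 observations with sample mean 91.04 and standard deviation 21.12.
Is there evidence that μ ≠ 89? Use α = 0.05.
One-sample t-test:
H₀: μ = 89
H₁: μ ≠ 89
df = n - 1 = 21
t = (x̄ - μ₀) / (s/√n) = (91.04 - 89) / (21.12/√22) = 0.453
p-value = 0.6552

Since p-value > α = 0.05, we fail to reject H₀.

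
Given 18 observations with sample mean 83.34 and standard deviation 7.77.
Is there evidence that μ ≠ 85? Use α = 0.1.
One-sample t-test:
H₀: μ = 85
H₁: μ ≠ 85
df = n - 1 = 17
t = (x̄ - μ₀) / (s/√n) = (83.34 - 85) / (7.77/√18) = -0.906
p-value = 0.3774

Since p-value > α = 0.1, we fail to reject H₀.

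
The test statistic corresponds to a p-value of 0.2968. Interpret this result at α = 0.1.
Since p = 0.2968 > α = 0.1, fail to reject H₀.
There is insufficient evidence to reject the null hypothesis; the result is not statistically significant at the 0.1 level.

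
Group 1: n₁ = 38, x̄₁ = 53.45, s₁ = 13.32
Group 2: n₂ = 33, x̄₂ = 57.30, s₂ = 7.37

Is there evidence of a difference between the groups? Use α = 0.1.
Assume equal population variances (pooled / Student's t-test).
Student's two-sample t-test (equal variances):
H₀: μ₁ = μ₂
H₁: μ₁ ≠ μ₂
df = n₁ + n₂ - 2 = 69
Pooled variance s_p² = [(n₁-1)s₁² + (n₂-1)s₂²] / (n₁ + n₂ - 2) = [(37)(13.32²) + (32)(7.37²)] / 69 = 120.3300
SE = √(s_p²(1/n₁ + 1/n₂)) = √(120.3300 × (1/38 + 1/33)) = 2.6102
t = (x̄₁ - x̄₂) / SE = (53.45 - 57.30) / 2.6102 = -3.85 / 2.6102 = -1.475
p-value = 0.1448

Since p-value > α = 0.1, we fail to reject H₀.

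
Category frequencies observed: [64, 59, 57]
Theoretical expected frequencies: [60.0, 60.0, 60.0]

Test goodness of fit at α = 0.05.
Chi-square goodness of fit test:
H₀: observed counts match expected distribution
H₁: observed counts differ from expected distribution
df = k - 1 = 2
χ² = Σ(O - E)²/E
   = (64 - 60.0)²/60.0 + (59 - 60.0)²/60.0 + (57 - 60.0)²/60.0
   = 0.267 + 0.017 + 0.150
   = 0.43
p-value = 0.8052

Since p-value > α = 0.05, we fail to reject H₀.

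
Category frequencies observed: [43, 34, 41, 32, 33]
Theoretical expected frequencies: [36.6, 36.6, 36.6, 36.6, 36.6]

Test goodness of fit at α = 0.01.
Chi-square goodness of fit test:
H₀: observed counts match expected distribution
H₁: observed counts differ from expected distribution
df = k - 1 = 4
χ² = Σ(O - E)²/E
   = (43 - 36.6)²/36.6 + (34 - 36.6)²/36.6 + (41 - 36.6)²/36.6 + (32 - 36.6)²/36.6 + (33 - 36.6)²/36.6
   = 1.119 + 0.185 + 0.529 + 0.578 + 0.354
   = 2.77
p-value = 0.5979

Since p-value > α = 0.01, we fail to reject H₀.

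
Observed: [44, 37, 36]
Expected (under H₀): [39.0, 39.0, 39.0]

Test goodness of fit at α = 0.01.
Chi-square goodness of fit test:
H₀: observed counts match expected distribution
H₁: observed counts differ from expected distribution
df = k - 1 = 2
χ² = Σ(O - E)²/E
   = (44 - 39.0)²/39.0 + (37 - 39.0)²/39.0 + (36 - 39.0)²/39.0
   = 0.641 + 0.103 + 0.231
   = 0.97
p-value = 0.6144

Since p-value > α = 0.01, we fail to reject H₀.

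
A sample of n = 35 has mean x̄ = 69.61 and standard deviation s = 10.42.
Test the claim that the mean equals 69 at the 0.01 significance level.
One-sample t-test:
H₀: μ = 69
H₁: μ ≠ 69
df = n - 1 = 34
t = (x̄ - μ₀) / (s/√n) = (69.61 - 69) / (10.42/√35) = 0.346
p-value = 0.7312

Since p-value > α = 0.01, we fail to reject H₀.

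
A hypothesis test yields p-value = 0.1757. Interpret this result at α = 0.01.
Since p = 0.1757 > α = 0.01, fail to reject H₀.
There is insufficient evidence to reject the null hypothesis; the result is not statistically significant at the 0.01 level.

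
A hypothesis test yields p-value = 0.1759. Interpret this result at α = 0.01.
Since p = 0.1759 > α = 0.01, fail to reject H₀.
There is insufficient evidence to reject the null hypothesis; the result is not statistically significant at the 0.01 level.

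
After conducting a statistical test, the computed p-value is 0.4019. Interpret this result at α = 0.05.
Since p = 0.4019 > α = 0.05, fail to reject H₀.
There is insufficient evidence to reject the null hypothesis; the result is not statistically significant at the 0.05 level.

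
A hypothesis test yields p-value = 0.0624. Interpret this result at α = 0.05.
Since p = 0.0624 > α = 0.05, fail to reject H₀.
There is insufficient evidence to reject the null hypothesis; the result is not statistically significant at the 0.05 level.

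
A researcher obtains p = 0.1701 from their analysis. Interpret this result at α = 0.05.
Since p = 0.1701 > α = 0.05, fail to reject H₀.
There is insufficient evidence to reject the null hypothesis; the result is not statistically significant at the 0.05 level.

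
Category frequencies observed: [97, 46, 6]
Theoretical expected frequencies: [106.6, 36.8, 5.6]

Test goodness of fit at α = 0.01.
Chi-square goodness of fit test:
H₀: observed counts match expected distribution
H₁: observed counts differ from expected distribution
df = k - 1 = 2
χ² = Σ(O - E)²/E
   = (97 - 106.6)²/106.6 + (46 - 36.8)²/36.8 + (6 - 5.6)²/5.6
   = 0.865 + 2.300 + 0.029
   = 3.19
p-value = 0.2026

Since p-value > α = 0.01, we fail to reject H₀.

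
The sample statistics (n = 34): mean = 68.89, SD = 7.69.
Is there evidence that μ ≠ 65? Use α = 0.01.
One-sample t-test:
H₀: μ = 65
H₁: μ ≠ 65
df = n - 1 = 33
t = (x̄ - μ₀) / (s/√n) = (68.89 - 65) / (7.69/√34) = 2.950
p-value = 0.0058

Since p-value < α = 0.01, we reject H₀.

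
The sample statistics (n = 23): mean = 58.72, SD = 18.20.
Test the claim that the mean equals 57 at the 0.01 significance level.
One-sample t-test:
H₀: μ = 57
H₁: μ ≠ 57
df = n - 1 = 22
t = (x̄ - μ₀) / (s/√n) = (58.72 - 57) / (18.20/√23) = 0.453
p-value = 0.6548

Since p-value > α = 0.01, we fail to reject H₀.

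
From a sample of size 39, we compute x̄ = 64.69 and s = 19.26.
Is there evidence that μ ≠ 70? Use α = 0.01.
One-sample t-test:
H₀: μ = 70
H₁: μ ≠ 70
df = n - 1 = 38
t = (x̄ - μ₀) / (s/√n) = (64.69 - 70) / (19.26/√39) = -1.722
p-value = 0.0932

Since p-value > α = 0.01, we fail to reject H₀.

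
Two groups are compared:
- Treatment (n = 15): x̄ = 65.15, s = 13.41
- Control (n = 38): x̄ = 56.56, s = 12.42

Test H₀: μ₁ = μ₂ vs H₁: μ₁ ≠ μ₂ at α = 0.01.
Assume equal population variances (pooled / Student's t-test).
Student's two-sample t-test (equal variances):
H₀: μ₁ = μ₂
H₁: μ₁ ≠ μ₂
df = n₁ + n₂ - 2 = 51
Pooled variance s_p² = [(n₁-1)s₁² + (n₂-1)s₂²] / (n₁ + n₂ - 2) = [(14)(13.41²) + (37)(12.42²)] / 51 = 161.2761
SE = √(s_p²(1/n₁ + 1/n₂)) = √(161.2761 × (1/15 + 1/38)) = 3.8724
t = (x̄₁ - x̄₂) / SE = (65.15 - 56.56) / 3.8724 = 8.59 / 3.8724 = 2.218
p-value = 0.0310

Since p-value > α = 0.01, we fail to reject H₀.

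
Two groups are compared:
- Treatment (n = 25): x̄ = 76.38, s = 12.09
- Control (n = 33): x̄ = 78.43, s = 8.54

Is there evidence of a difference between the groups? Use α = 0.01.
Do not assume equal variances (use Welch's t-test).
Welch's two-sample t-test:
H₀: μ₁ = μ₂
H₁: μ₁ ≠ μ₂
s₁²/n₁ = 12.09²/25 = 5.8467,  s₂²/n₂ = 8.54²/33 = 2.2100
SE = √(s₁²/n₁ + s₂²/n₂) = √(5.8467 + 2.2100) = 2.8384
df (Welch-Satterthwaite) = (s₁²/n₁ + s₂²/n₂)² / [(s₁²/n₁)²/(n₁-1) + (s₂²/n₂)²/(n₂-1)] ≈ 41.16
t = (x̄₁ - x̄₂) / SE = (76.38 - 78.43) / 2.8384 = -2.05 / 2.8384 = -0.722
p-value = 0.4742

Since p-value > α = 0.01, we fail to reject H₀.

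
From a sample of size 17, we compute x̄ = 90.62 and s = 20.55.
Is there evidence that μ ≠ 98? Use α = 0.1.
One-sample t-test:
H₀: μ = 98
H₁: μ ≠ 98
df = n - 1 = 16
t = (x̄ - μ₀) / (s/√n) = (90.62 - 98) / (20.55/√17) = -1.481
p-value = 0.1581

Since p-value > α = 0.1, we fail to reject H₀.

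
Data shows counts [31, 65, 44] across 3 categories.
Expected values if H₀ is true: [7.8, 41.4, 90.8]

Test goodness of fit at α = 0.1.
Chi-square goodness of fit test:
H₀: observed counts match expected distribution
H₁: observed counts differ from expected distribution
df = k - 1 = 2
χ² = Σ(O - E)²/E
   = (31 - 7.8)²/7.8 + (65 - 41.4)²/41.4 + (44 - 90.8)²/90.8
   = 69.005 + 13.453 + 24.122
   = 106.58
p-value < 0.0001

Since p-value < α = 0.1, we reject H₀.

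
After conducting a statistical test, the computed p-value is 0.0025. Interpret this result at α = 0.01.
Since p = 0.0025 < α = 0.01, reject H₀.
There is sufficient evidence to reject the null hypothesis; the result is statistically significant at the 0.01 level.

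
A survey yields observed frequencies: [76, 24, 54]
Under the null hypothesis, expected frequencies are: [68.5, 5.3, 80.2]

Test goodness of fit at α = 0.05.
Chi-square goodness of fit test:
H₀: observed counts match expected distribution
H₁: observed counts differ from expected distribution
df = k - 1 = 2
χ² = Σ(O - E)²/E
   = (76 - 68.5)²/68.5 + (24 - 5.3)²/5.3 + (54 - 80.2)²/80.2
   = 0.821 + 65.979 + 8.559
   = 75.36
p-value < 0.0001

Since p-value < α = 0.05, we reject H₀.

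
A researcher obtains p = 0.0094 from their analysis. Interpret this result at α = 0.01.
Since p = 0.0094 < α = 0.01, reject H₀.
There is sufficient evidence to reject the null hypothesis; the result is statistically significant at the 0.01 level.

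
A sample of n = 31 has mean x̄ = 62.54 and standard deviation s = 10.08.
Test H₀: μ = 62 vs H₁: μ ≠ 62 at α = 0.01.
One-sample t-test:
H₀: μ = 62
H₁: μ ≠ 62
df = n - 1 = 30
t = (x̄ - μ₀) / (s/√n) = (62.54 - 62) / (10.08/√31) = 0.298
p-value = 0.7676

Since p-value > α = 0.01, we fail to reject H₀.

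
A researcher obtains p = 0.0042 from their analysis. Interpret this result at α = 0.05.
Since p = 0.0042 < α = 0.05, reject H₀.
There is sufficient evidence to reject the null hypothesis; the result is statistically significant at the 0.05 level.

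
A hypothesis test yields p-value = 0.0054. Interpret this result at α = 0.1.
Since p = 0.0054 < α = 0.1, reject H₀.
There is sufficient evidence to reject the null hypothesis; the result is statistically significant at the 0.1 level.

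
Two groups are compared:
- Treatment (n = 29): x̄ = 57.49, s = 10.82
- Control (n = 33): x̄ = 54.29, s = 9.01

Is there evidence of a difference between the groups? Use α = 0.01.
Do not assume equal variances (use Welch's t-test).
Welch's two-sample t-test:
H₀: μ₁ = μ₂
H₁: μ₁ ≠ μ₂
s₁²/n₁ = 10.82²/29 = 4.0370,  s₂²/n₂ = 9.01²/33 = 2.4600
SE = √(s₁²/n₁ + s₂²/n₂) = √(4.0370 + 2.4600) = 2.5489
df (Welch-Satterthwaite) = (s₁²/n₁ + s₂²/n₂)² / [(s₁²/n₁)²/(n₁-1) + (s₂²/n₂)²/(n₂-1)] ≈ 54.74
t = (x̄₁ - x̄₂) / SE = (57.49 - 54.29) / 2.5489 = 3.20 / 2.5489 = 1.255
p-value = 0.2147

Since p-value > α = 0.01, we fail to reject H₀.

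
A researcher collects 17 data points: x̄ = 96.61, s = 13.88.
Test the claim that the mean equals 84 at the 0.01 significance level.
One-sample t-test:
H₀: μ = 84
H₁: μ ≠ 84
df = n - 1 = 16
t = (x̄ - μ₀) / (s/√n) = (96.61 - 84) / (13.88/√17) = 3.746
p-value = 0.0018

Since p-value < α = 0.01, we reject H₀.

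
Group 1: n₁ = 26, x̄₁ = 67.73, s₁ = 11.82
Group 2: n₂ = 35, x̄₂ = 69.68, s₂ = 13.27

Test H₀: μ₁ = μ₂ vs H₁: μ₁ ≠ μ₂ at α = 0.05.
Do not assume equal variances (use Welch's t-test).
Welch's two-sample t-test:
H₀: μ₁ = μ₂
H₁: μ₁ ≠ μ₂
s₁²/n₁ = 11.82²/26 = 5.3736,  s₂²/n₂ = 13.27²/35 = 5.0312
SE = √(s₁²/n₁ + s₂²/n₂) = √(5.3736 + 5.0312) = 3.2256
df (Welch-Satterthwaite) = (s₁²/n₁ + s₂²/n₂)² / [(s₁²/n₁)²/(n₁-1) + (s₂²/n₂)²/(n₂-1)] ≈ 56.99
t = (x̄₁ - x̄₂) / SE = (67.73 - 69.68) / 3.2256 = -1.95 / 3.2256 = -0.605
p-value = 0.5479

Since p-value > α = 0.05, we fail to reject H₀.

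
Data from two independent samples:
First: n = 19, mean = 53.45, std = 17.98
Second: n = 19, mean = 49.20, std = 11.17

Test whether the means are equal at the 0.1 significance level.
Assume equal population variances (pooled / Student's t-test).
Student's two-sample t-test (equal variances):
H₀: μ₁ = μ₂
H₁: μ₁ ≠ μ₂
df = n₁ + n₂ - 2 = 36
Pooled variance s_p² = [(n₁-1)s₁² + (n₂-1)s₂²] / (n₁ + n₂ - 2) = [(18)(17.98²) + (18)(11.17²)] / 36 = 224.0247
SE = √(s_p²(1/n₁ + 1/n₂)) = √(224.0247 × (1/19 + 1/19)) = 4.8561
t = (x̄₁ - x̄₂) / SE = (53.45 - 49.20) / 4.8561 = 4.25 / 4.8561 = 0.875
p-value = 0.3873

Since p-value > α = 0.1, we fail to reject H₀.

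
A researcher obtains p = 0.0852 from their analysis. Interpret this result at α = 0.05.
Since p = 0.0852 > α = 0.05, fail to reject H₀.
There is insufficient evidence to reject the null hypothesis; the result is not statistically significant at the 0.05 level.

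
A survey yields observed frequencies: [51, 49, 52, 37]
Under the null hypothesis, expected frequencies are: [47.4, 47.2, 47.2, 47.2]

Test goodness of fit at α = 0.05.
Chi-square goodness of fit test:
H₀: observed counts match expected distribution
H₁: observed counts differ from expected distribution
df = k - 1 = 3
χ² = Σ(O - E)²/E
   = (51 - 47.4)²/47.4 + (49 - 47.2)²/47.2 + (52 - 47.2)²/47.2 + (37 - 47.2)²/47.2
   = 0.273 + 0.069 + 0.488 + 2.204
   = 3.03
p-value = 0.3863

Since p-value > α = 0.05, we fail to reject H₀.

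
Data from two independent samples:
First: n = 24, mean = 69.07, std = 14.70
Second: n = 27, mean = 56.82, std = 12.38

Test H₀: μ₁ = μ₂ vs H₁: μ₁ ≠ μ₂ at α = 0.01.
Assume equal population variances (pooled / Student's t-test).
Student's two-sample t-test (equal variances):
H₀: μ₁ = μ₂
H₁: μ₁ ≠ μ₂
df = n₁ + n₂ - 2 = 49
Pooled variance s_p² = [(n₁-1)s₁² + (n₂-1)s₂²] / (n₁ + n₂ - 2) = [(23)(14.70²) + (26)(12.38²)] / 49 = 182.7540
SE = √(s_p²(1/n₁ + 1/n₂)) = √(182.7540 × (1/24 + 1/27)) = 3.7925
t = (x̄₁ - x̄₂) / SE = (69.07 - 56.82) / 3.7925 = 12.25 / 3.7925 = 3.230
p-value = 0.0022

Since p-value < α = 0.01, we reject H₀.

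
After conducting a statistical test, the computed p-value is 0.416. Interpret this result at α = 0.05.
Since p = 0.416 > α = 0.05, fail to reject H₀.
There is insufficient evidence to reject the null hypothesis; the result is not statistically significant at the 0.05 level.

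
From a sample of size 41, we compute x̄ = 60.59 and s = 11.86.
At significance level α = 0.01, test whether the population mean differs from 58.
One-sample t-test:
H₀: μ = 58
H₁: μ ≠ 58
df = n - 1 = 40
t = (x̄ - μ₀) / (s/√n) = (60.59 - 58) / (11.86/√41) = 1.398
p-value = 0.1697

Since p-value > α = 0.01, we fail to reject H₀.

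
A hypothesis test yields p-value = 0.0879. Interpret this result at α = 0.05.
Since p = 0.0879 > α = 0.05, fail to reject H₀.
There is insufficient evidence to reject the null hypothesis; the result is not statistically significant at the 0.05 level.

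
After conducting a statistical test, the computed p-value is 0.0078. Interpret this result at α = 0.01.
Since p = 0.0078 < α = 0.01, reject H₀.
There is sufficient evidence to reject the null hypothesis; the result is statistically significant at the 0.01 level.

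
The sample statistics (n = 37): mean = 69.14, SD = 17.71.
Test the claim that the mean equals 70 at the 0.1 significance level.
One-sample t-test:
H₀: μ = 70
H₁: μ ≠ 70
df = n - 1 = 36
t = (x̄ - μ₀) / (s/√n) = (69.14 - 70) / (17.71/√37) = -0.295
p-value = 0.7694

Since p-value > α = 0.1, we fail to reject H₀.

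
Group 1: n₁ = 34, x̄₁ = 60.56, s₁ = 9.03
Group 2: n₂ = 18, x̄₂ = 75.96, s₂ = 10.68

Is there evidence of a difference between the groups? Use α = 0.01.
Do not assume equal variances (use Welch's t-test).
Welch's two-sample t-test:
H₀: μ₁ = μ₂
H₁: μ₁ ≠ μ₂
s₁²/n₁ = 9.03²/34 = 2.3983,  s₂²/n₂ = 10.68²/18 = 6.3368
SE = √(s₁²/n₁ + s₂²/n₂) = √(2.3983 + 6.3368) = 2.9555
df (Welch-Satterthwaite) = (s₁²/n₁ + s₂²/n₂)² / [(s₁²/n₁)²/(n₁-1) + (s₂²/n₂)²/(n₂-1)] ≈ 30.08
t = (x̄₁ - x̄₂) / SE = (60.56 - 75.96) / 2.9555 = -15.40 / 2.9555 = -5.211
p-value < 0.0001

Since p-value < α = 0.01, we reject H₀.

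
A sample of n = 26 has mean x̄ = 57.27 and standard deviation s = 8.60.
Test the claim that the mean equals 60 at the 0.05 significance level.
One-sample t-test:
H₀: μ = 60
H₁: μ ≠ 60
df = n - 1 = 25
t = (x̄ - μ₀) / (s/√n) = (57.27 - 60) / (8.60/√26) = -1.619
p-value = 0.1181

Since p-value > α = 0.05, we fail to reject H₀.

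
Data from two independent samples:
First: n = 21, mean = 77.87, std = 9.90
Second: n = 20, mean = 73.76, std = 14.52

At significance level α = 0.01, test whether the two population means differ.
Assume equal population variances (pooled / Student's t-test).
Student's two-sample t-test (equal variances):
H₀: μ₁ = μ₂
H₁: μ₁ ≠ μ₂
df = n₁ + n₂ - 2 = 39
Pooled variance s_p² = [(n₁-1)s₁² + (n₂-1)s₂²] / (n₁ + n₂ - 2) = [(20)(9.90²) + (19)(14.52²)] / 39 = 152.9738
SE = √(s_p²(1/n₁ + 1/n₂)) = √(152.9738 × (1/21 + 1/20)) = 3.8643
t = (x̄₁ - x̄₂) / SE = (77.87 - 73.76) / 3.8643 = 4.11 / 3.8643 = 1.064
p-value = 0.2941

Since p-value > α = 0.01, we fail to reject H₀.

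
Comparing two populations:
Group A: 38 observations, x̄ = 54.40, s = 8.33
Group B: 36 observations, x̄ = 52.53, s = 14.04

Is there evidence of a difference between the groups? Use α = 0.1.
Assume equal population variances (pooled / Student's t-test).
Student's two-sample t-test (equal variances):
H₀: μ₁ = μ₂
H₁: μ₁ ≠ μ₂
df = n₁ + n₂ - 2 = 72
Pooled variance s_p² = [(n₁-1)s₁² + (n₂-1)s₂²] / (n₁ + n₂ - 2) = [(37)(8.33²) + (35)(14.04²)] / 72 = 131.4812
SE = √(s_p²(1/n₁ + 1/n₂)) = √(131.4812 × (1/38 + 1/36)) = 2.6669
t = (x̄₁ - x̄₂) / SE = (54.40 - 52.53) / 2.6669 = 1.87 / 2.6669 = 0.701
p-value = 0.4854

Since p-value > α = 0.1, we fail to reject H₀.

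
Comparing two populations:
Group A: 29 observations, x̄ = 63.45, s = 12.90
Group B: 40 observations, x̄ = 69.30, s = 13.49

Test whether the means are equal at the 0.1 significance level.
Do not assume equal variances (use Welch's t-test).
Welch's two-sample t-test:
H₀: μ₁ = μ₂
H₁: μ₁ ≠ μ₂
s₁²/n₁ = 12.90²/29 = 5.7383,  s₂²/n₂ = 13.49²/40 = 4.5495
SE = √(s₁²/n₁ + s₂²/n₂) = √(5.7383 + 4.5495) = 3.2075
df (Welch-Satterthwaite) = (s₁²/n₁ + s₂²/n₂)² / [(s₁²/n₁)²/(n₁-1) + (s₂²/n₂)²/(n₂-1)] ≈ 62.01
t = (x̄₁ - x̄₂) / SE = (63.45 - 69.30) / 3.2075 = -5.85 / 3.2075 = -1.824
p-value = 0.0730

Since p-value < α = 0.1, we reject H₀.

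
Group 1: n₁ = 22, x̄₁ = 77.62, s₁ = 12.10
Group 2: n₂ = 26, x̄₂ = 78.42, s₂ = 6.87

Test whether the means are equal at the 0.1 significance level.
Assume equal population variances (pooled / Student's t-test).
Student's two-sample t-test (equal variances):
H₀: μ₁ = μ₂
H₁: μ₁ ≠ μ₂
df = n₁ + n₂ - 2 = 46
Pooled variance s_p² = [(n₁-1)s₁² + (n₂-1)s₂²] / (n₁ + n₂ - 2) = [(21)(12.10²) + (25)(6.87²)] / 46 = 92.4898
SE = √(s_p²(1/n₁ + 1/n₂)) = √(92.4898 × (1/22 + 1/26)) = 2.7859
t = (x̄₁ - x̄₂) / SE = (77.62 - 78.42) / 2.7859 = -0.80 / 2.7859 = -0.287
p-value = 0.7753

Since p-value > α = 0.1, we fail to reject H₀.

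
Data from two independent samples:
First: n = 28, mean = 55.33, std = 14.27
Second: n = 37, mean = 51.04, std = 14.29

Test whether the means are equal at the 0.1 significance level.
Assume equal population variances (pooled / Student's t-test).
Student's two-sample t-test (equal variances):
H₀: μ₁ = μ₂
H₁: μ₁ ≠ μ₂
df = n₁ + n₂ - 2 = 63
Pooled variance s_p² = [(n₁-1)s₁² + (n₂-1)s₂²] / (n₁ + n₂ - 2) = [(27)(14.27²) + (36)(14.29²)] / 63 = 203.9593
SE = √(s_p²(1/n₁ + 1/n₂)) = √(203.9593 × (1/28 + 1/37)) = 3.5772
t = (x̄₁ - x̄₂) / SE = (55.33 - 51.04) / 3.5772 = 4.29 / 3.5772 = 1.199
p-value = 0.2349

Since p-value > α = 0.1, we fail to reject H₀.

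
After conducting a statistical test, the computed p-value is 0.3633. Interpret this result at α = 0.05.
Since p = 0.3633 > α = 0.05, fail to reject H₀.
There is insufficient evidence to reject the null hypothesis; the result is not statistically significant at the 0.05 level.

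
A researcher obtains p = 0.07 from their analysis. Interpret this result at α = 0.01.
Since p = 0.07 > α = 0.01, fail to reject H₀.
There is insufficient evidence to reject the null hypothesis; the result is not statistically significant at the 0.01 level.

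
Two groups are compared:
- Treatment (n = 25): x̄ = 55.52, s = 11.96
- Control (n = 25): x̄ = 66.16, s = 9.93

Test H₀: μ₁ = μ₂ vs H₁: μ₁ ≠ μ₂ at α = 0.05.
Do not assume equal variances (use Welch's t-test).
Welch's two-sample t-test:
H₀: μ₁ = μ₂
H₁: μ₁ ≠ μ₂
s₁²/n₁ = 11.96²/25 = 5.7217,  s₂²/n₂ = 9.93²/25 = 3.9442
SE = √(s₁²/n₁ + s₂²/n₂) = √(5.7217 + 3.9442) = 3.1090
df (Welch-Satterthwaite) = (s₁²/n₁ + s₂²/n₂)² / [(s₁²/n₁)²/(n₁-1) + (s₂²/n₂)²/(n₂-1)] ≈ 46.43
t = (x̄₁ - x̄₂) / SE = (55.52 - 66.16) / 3.1090 = -10.64 / 3.1090 = -3.422
p-value = 0.0013

Since p-value < α = 0.05, we reject H₀.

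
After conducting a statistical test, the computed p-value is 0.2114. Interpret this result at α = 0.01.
Since p = 0.2114 > α = 0.01, fail to reject H₀.
There is insufficient evidence to reject the null hypothesis; the result is not statistically significant at the 0.01 level.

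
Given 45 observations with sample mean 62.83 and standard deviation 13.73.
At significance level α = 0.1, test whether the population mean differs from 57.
One-sample t-test:
H₀: μ = 57
H₁: μ ≠ 57
df = n - 1 = 44
t = (x̄ - μ₀) / (s/√n) = (62.83 - 57) / (13.73/√45) = 2.848
p-value = 0.0067

Since p-value < α = 0.1, we reject H₀.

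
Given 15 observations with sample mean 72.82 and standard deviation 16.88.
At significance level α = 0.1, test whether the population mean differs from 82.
One-sample t-test:
H₀: μ = 82
H₁: μ ≠ 82
df = n - 1 = 14
t = (x̄ - μ₀) / (s/√n) = (72.82 - 82) / (16.88/√15) = -2.106
p-value = 0.0537

Since p-value < α = 0.1, we reject H₀.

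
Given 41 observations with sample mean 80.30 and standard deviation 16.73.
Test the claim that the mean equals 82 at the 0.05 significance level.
One-sample t-test:
H₀: μ = 82
H₁: μ ≠ 82
df = n - 1 = 40
t = (x̄ - μ₀) / (s/√n) = (80.30 - 82) / (16.73/√41) = -0.651
p-value = 0.5190

Since p-value > α = 0.05, we fail to reject H₀.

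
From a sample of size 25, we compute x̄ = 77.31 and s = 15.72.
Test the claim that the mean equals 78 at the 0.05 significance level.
One-sample t-test:
H₀: μ = 78
H₁: μ ≠ 78
df = n - 1 = 24
t = (x̄ - μ₀) / (s/√n) = (77.31 - 78) / (15.72/√25) = -0.219
p-value = 0.8281

Since p-value > α = 0.05, we fail to reject H₀.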